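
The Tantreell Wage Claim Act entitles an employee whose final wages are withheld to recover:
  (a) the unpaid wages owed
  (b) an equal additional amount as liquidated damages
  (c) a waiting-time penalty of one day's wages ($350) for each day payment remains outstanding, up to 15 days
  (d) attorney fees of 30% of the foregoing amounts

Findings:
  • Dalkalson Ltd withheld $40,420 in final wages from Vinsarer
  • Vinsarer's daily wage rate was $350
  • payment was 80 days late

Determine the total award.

$111,917

Liquidated damages (equal amount): $40,420
Penalty days: min(80, 15) = 15
Waiting-time penalty: 15 × $350 = $5,250
Subtotal: $40,420 + $40,420 + $5,250 = $86,090
Attorney fees: 30% of $86,090 = $25,827
Total award: $86,090 + $25,827 = $111,917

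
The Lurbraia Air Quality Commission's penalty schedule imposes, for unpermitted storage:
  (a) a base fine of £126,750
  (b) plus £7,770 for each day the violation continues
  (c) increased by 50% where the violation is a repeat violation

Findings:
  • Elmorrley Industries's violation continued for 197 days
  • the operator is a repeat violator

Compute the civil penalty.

Per-day component: 197 × £7,770 = £1,530,690
Base plus per-day: £126,750 + £1,530,690 = £1,657,440
Enhancement: 50% of £1,657,440 = £828,720
Enhanced fine: £1,657,440 + £828,720 = £2,486,160

Civil penalty: £2,486,160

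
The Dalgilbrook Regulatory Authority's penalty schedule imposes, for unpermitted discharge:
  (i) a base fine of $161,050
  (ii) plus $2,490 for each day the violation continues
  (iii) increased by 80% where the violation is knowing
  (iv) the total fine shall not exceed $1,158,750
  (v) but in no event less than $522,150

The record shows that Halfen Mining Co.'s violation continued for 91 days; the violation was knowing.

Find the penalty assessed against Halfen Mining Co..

$697,752

Per-day component: 91 × $2,490 = $226,590
Base plus per-day: $161,050 + $226,590 = $387,640
Enhancement: 80% of $387,640 = $310,112
Enhanced fine: $387,640 + $310,112 = $697,752
Cap at $1,158,750: $697,752 is within the cap, no reduction.
Minimum $522,150: $697,752 meets the minimum, no increase.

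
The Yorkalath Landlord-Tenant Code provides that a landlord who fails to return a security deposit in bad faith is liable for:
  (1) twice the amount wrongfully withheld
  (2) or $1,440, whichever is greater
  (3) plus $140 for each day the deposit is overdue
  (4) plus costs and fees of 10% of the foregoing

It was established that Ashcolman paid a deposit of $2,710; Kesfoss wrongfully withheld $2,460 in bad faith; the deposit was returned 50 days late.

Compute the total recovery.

Doubled: 2 × $2,460 = $4,920
Minimum $1,440: $4,920 meets the minimum, no increase.
Late-return penalty: 50 × $140 = $7,000
Damages plus late penalty: $4,920 + $7,000 = $11,920
Costs and fees: 10% of $11,920 = $1,192
Total recovery: $11,920 + $1,192 = $13,112

$13,112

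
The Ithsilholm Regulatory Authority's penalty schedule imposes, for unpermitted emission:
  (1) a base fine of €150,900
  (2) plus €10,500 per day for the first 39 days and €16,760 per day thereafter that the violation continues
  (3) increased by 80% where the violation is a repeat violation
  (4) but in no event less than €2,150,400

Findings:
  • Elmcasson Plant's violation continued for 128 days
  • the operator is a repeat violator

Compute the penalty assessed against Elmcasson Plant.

€3,693,672

First 39 days: 39 × €10,500 = €409,500
Remaining days: (128 − 39) × €16,760 = €1,491,640
Per-day component: €409,500 + €1,491,640 = €1,901,140
Base plus per-day: €150,900 + €1,901,140 = €2,052,040
Enhancement: 80% of €2,052,040 = €1,641,632
Enhanced fine: €2,052,040 + €1,641,632 = €3,693,672
Minimum €2,150,400: €3,693,672 meets the minimum, no increase.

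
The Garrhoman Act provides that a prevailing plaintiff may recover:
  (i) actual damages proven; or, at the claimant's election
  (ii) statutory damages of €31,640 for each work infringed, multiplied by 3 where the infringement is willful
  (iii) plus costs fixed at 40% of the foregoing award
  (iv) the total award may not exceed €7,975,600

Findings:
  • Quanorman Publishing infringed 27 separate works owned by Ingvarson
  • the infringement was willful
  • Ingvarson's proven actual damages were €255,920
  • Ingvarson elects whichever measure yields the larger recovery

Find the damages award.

Award: €3,587,976

Statutory damages: 27 × €31,640 = €854,280
Trebled: 3 × €854,280 = €2,562,840
Greater of actual damages (€255,920) or enhanced statutory damages (€2,562,840): €2,562,840
Costs: 40% of €2,562,840 = €1,025,136
Award plus costs: €2,562,840 + €1,025,136 = €3,587,976
Cap at €7,975,600: €3,587,976 is within the cap, no reduction.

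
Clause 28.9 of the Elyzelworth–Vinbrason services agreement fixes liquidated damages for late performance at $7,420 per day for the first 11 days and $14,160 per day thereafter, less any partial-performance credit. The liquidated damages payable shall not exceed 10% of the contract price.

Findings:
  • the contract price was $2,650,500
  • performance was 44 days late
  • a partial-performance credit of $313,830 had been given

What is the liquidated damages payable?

First 11 days: 11 × $7,420 = $81,620
Remaining days: (44 − 11) × $14,160 = $467,280
Accrued per-day damages: $81,620 + $467,280 = $548,900
Less partial-performance credit: $548,900 − $313,830 = $235,070
Cap: 10% of $2,650,500 = $265,050
Cap at $265,050: $235,070 is within the cap, no reduction.

$235,070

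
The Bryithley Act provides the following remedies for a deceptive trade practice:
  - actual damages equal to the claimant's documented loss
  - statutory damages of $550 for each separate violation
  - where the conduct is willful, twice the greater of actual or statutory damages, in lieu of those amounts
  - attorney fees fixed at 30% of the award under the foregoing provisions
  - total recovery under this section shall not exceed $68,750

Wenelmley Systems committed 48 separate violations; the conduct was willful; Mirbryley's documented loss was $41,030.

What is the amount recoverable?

$68,750

Statutory damages: 48 × $550 = $26,400
Greater of actual damages ($41,030) or statutory damages ($26,400): $41,030
Doubled: 2 × $41,030 = $82,060
Attorney fees: 30% of $82,060 = $24,618
Total before cap: $82,060 + $24,618 = $106,678
Cap at $68,750: $106,678 exceeds the cap → $68,750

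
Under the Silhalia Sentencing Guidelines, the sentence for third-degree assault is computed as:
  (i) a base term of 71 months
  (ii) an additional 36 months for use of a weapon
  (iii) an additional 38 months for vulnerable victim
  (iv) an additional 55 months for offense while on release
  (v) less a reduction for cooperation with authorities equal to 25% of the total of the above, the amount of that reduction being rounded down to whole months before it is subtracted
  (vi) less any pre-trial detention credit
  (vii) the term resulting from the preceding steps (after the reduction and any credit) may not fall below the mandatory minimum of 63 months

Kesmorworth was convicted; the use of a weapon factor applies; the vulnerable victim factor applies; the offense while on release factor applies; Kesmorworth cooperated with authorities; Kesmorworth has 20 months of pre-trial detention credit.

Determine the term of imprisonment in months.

Use of a weapon enhancement: +36 months
Vulnerable victim enhancement: +38 months
Offense while on release enhancement: +55 months
Adjusted term: 71 months + 36 months + 38 months + 55 months = 200 months
Cooperation with authorities reduction: 25% of 200 months = 50 months (rounded down)
After reduction: 200 − 50 = 150 months
Less pre-trial detention credit: 150 months − 20 months = 130 months
Minimum 63 months: 130 months meets the minimum, no increase.

130 months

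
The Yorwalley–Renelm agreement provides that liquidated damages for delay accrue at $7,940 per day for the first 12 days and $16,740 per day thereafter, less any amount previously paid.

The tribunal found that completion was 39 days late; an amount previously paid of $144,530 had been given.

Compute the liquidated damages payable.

First 12 days: 12 × $7,940 = $95,280
Remaining days: (39 − 12) × $16,740 = $451,980
Accrued per-day damages: $95,280 + $451,980 = $547,260
Less amount previously paid: $547,260 − $144,530 = $402,730

$402,730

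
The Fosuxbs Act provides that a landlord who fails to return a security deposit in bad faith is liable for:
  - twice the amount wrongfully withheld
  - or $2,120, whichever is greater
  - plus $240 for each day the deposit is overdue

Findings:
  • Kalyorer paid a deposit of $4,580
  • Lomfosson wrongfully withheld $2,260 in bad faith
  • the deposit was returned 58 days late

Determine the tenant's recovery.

Doubled: 2 × $2,260 = $4,520
Minimum $2,120: $4,520 meets the minimum, no increase.
Late-return penalty: 58 × $240 = $13,920
Damages plus late penalty: $4,520 + $13,920 = $18,440

$18,440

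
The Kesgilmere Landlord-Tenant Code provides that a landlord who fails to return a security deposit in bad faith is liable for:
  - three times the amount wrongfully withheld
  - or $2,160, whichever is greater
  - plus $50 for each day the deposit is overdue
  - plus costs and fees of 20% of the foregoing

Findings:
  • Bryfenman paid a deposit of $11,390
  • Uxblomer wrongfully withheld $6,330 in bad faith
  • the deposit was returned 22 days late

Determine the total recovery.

Trebled: 3 × $6,330 = $18,990
Minimum $2,160: $18,990 meets the minimum, no increase.
Late-return penalty: 22 × $50 = $1,100
Damages plus late penalty: $18,990 + $1,100 = $20,090
Costs and fees: 20% of $20,090 = $4,018
Total recovery: $20,090 + $4,018 = $24,108

$24,108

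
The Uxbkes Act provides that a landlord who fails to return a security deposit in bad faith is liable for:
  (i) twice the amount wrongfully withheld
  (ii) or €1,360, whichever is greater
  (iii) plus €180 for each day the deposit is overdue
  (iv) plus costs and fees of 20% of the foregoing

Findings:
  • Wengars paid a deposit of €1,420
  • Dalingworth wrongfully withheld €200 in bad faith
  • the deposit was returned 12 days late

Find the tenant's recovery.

€4,224

Doubled: 2 × €200 = €400
Minimum €1,360: €400 is below the minimum → €1,360
Late-return penalty: 12 × €180 = €2,160
Damages plus late penalty: €1,360 + €2,160 = €3,520
Costs and fees: 20% of €3,520 = €704
Total recovery: €3,520 + €704 = €4,224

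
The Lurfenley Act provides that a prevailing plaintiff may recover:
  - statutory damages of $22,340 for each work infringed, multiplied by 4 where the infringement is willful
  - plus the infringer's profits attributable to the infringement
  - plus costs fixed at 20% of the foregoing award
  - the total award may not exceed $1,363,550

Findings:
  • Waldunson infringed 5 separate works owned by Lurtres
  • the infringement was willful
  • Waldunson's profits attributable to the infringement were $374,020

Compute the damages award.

$984,984

Statutory damages: 5 × $22,340 = $111,700
Multiplied by 4: 4 × $111,700 = $446,800
Combined award: $446,800 + $374,020 = $820,820
Costs: 20% of $820,820 = $164,164
Award plus costs: $820,820 + $164,164 = $984,984
Cap at $1,363,550: $984,984 is within the cap, no reduction.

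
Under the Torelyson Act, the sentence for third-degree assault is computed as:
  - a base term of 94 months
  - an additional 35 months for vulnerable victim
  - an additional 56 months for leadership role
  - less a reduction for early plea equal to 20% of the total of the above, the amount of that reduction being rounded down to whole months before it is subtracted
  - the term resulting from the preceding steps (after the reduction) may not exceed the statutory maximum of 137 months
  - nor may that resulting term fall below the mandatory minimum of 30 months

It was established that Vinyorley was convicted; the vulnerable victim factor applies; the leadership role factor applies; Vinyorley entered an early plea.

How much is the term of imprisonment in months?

Sentence: 137 months

Vulnerable victim enhancement: +35 months
Leadership role enhancement: +56 months
Adjusted term: 94 months + 35 months + 56 months = 185 months
Early plea reduction: 20% of 185 months = 37 months (rounded down)
After reduction: 185 − 37 = 148 months
Cap at 137 months: 148 months exceeds the cap → 137 months
Minimum 30 months: 137 months meets the minimum, no increase.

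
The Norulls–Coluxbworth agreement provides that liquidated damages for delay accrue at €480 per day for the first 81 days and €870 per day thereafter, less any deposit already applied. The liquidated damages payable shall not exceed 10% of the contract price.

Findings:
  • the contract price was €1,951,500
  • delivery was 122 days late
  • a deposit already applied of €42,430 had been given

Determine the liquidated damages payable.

First 81 days: 81 × €480 = €38,880
Remaining days: (122 − 81) × €870 = €35,670
Accrued per-day damages: €38,880 + €35,670 = €74,550
Less deposit already applied: €74,550 − €42,430 = €32,120
Cap: 10% of €1,951,500 = €195,150
Cap at €195,150: €32,120 is within the cap, no reduction.

€32,120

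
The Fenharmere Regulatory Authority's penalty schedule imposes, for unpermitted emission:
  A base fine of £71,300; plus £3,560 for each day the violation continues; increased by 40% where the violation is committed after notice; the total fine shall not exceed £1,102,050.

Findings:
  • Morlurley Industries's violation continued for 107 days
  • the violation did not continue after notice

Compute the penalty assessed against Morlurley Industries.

Per-day component: 107 × £3,560 = £380,920
Base plus per-day: £71,300 + £380,920 = £452,220
The violation did not continue after notice: no 40% increase.
Cap at £1,102,050: £452,220 is within the cap, no reduction.

£452,220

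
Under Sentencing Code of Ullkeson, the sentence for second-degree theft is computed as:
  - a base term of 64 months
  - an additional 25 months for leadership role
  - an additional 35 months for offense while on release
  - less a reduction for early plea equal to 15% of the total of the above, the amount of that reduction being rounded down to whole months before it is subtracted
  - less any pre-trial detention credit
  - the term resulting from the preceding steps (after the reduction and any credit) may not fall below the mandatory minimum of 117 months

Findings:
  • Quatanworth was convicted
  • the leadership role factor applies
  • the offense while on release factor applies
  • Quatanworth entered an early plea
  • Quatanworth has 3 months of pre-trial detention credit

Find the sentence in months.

117 months

Leadership role enhancement: +25 months
Offense while on release enhancement: +35 months
Adjusted term: 64 months + 25 months + 35 months = 124 months
Early plea reduction: 15% of 124 months = 18 months (rounded down)
After reduction: 124 − 18 = 106 months
Less pre-trial detention credit: 106 months − 3 months = 103 months
Minimum 117 months: 103 months is below the minimum → 117 months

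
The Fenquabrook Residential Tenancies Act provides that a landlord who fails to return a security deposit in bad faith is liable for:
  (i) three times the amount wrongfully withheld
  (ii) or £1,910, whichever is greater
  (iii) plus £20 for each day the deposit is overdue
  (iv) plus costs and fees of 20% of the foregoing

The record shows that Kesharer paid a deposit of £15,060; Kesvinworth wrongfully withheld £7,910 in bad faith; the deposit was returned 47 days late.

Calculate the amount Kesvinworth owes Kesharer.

Trebled: 3 × £7,910 = £23,730
Minimum £1,910: £23,730 meets the minimum, no increase.
Late-return penalty: 47 × £20 = £940
Damages plus late penalty: £23,730 + £940 = £24,670
Costs and fees: 20% of £24,670 = £4,934
Total recovery: £24,670 + £4,934 = £29,604

£29,604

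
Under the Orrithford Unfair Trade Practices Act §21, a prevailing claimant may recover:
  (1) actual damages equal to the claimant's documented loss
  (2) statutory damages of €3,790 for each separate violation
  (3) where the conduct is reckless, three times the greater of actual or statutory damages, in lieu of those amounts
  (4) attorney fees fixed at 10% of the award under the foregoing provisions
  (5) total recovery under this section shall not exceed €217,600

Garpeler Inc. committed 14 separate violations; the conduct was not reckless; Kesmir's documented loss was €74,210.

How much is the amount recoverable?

Statutory damages: 14 × €3,790 = €53,060
Conduct not reckless: the in-lieu enhancement does not apply.
Actual plus statutory damages: €74,210 + €53,060 = €127,270
Attorney fees: 10% of €127,270 = €12,727
Total before cap: €127,270 + €12,727 = €139,997
Cap at €217,600: €139,997 is within the cap, no reduction.

€139,997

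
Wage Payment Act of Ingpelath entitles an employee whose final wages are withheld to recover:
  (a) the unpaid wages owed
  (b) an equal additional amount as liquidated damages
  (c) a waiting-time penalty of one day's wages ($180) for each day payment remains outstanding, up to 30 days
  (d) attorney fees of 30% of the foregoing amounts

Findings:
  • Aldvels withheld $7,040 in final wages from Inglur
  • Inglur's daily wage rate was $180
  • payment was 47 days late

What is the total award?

$25,324

Liquidated damages (equal amount): $7,040
Penalty days: min(47, 30) = 30
Waiting-time penalty: 30 × $180 = $5,400
Subtotal: $7,040 + $7,040 + $5,400 = $19,480
Attorney fees: 30% of $19,480 = $5,844
Total award: $19,480 + $5,844 = $25,324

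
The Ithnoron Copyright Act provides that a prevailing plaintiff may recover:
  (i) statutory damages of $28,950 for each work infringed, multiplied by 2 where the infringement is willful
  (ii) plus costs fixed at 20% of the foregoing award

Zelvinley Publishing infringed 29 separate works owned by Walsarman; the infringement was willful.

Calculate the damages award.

Statutory damages: 29 × $28,950 = $839,550
Doubled: 2 × $839,550 = $1,679,100
Costs: 20% of $1,679,100 = $335,820
Award plus costs: $1,679,100 + $335,820 = $2,014,920

$2,014,920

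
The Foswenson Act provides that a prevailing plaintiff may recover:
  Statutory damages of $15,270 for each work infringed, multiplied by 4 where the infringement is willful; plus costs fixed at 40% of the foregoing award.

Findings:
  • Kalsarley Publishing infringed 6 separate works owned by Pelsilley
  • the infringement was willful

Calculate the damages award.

Statutory damages: 6 × $15,270 = $91,620
Multiplied by 4: 4 × $91,620 = $366,480
Costs: 40% of $366,480 = $146,592
Award plus costs: $366,480 + $146,592 = $513,072

Award: $513,072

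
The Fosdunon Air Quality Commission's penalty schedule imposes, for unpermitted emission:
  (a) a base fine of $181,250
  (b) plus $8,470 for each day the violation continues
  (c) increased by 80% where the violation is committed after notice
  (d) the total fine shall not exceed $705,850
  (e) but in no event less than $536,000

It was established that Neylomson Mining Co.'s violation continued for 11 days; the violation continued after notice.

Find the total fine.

$536,000

Per-day component: 11 × $8,470 = $93,170
Base plus per-day: $181,250 + $93,170 = $274,420
Enhancement: 80% of $274,420 = $219,536
Enhanced fine: $274,420 + $219,536 = $493,956
Cap at $705,850: $493,956 is within the cap, no reduction.
Minimum $536,000: $493,956 is below the minimum → $536,000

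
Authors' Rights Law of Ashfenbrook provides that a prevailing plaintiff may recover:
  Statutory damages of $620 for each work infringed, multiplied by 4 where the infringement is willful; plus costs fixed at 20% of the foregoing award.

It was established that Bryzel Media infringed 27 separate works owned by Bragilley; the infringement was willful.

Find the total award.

Statutory damages: 27 × $620 = $16,740
Multiplied by 4: 4 × $16,740 = $66,960
Costs: 20% of $66,960 = $13,392
Award plus costs: $66,960 + $13,392 = $80,352

$80,352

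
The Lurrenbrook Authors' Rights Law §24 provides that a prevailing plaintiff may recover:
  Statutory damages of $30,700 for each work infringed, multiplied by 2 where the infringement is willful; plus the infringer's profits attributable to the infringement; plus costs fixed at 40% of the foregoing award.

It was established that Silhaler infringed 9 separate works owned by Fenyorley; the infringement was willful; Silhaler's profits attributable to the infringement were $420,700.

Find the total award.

Statutory damages: 9 × $30,700 = $276,300
Doubled: 2 × $276,300 = $552,600
Combined award: $552,600 + $420,700 = $973,300
Costs: 40% of $973,300 = $389,320
Award plus costs: $973,300 + $389,320 = $1,362,620

$1,362,620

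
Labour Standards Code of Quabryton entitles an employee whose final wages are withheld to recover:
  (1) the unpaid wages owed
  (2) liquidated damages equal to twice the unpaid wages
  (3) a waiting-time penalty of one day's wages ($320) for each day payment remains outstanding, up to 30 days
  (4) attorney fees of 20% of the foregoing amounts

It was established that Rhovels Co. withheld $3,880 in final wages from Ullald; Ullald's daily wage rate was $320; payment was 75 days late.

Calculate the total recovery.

Doubled: 2 × $3,880 = $7,760
Penalty days: min(75, 30) = 30
Waiting-time penalty: 30 × $320 = $9,600
Subtotal: $3,880 + $7,760 + $9,600 = $21,240
Attorney fees: 20% of $21,240 = $4,248
Total award: $21,240 + $4,248 = $25,488

$25,488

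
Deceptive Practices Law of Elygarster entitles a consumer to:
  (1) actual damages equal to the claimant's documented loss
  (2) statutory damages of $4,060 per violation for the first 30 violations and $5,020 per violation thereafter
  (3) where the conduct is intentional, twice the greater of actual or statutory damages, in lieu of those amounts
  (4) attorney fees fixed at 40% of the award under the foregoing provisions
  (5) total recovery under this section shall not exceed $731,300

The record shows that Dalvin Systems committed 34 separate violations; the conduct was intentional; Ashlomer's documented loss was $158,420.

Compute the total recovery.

First 30 violations: 30 × $4,060 = $121,800
Remaining violations: (34 − 30) × $5,020 = $20,080
Statutory damages: $121,800 + $20,080 = $141,880
Greater of actual damages ($158,420) or statutory damages ($141,880): $158,420
Doubled: 2 × $158,420 = $316,840
Attorney fees: 40% of $316,840 = $126,736
Total before cap: $316,840 + $126,736 = $443,576
Cap at $731,300: $443,576 is within the cap, no reduction.

$443,576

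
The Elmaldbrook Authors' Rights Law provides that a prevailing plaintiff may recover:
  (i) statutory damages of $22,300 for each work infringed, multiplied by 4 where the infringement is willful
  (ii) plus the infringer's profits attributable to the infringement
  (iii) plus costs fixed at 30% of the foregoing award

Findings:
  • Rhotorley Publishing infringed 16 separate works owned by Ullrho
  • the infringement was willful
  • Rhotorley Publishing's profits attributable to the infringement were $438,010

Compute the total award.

$2,424,773

Statutory damages: 16 × $22,300 = $356,800
Multiplied by 4: 4 × $356,800 = $1,427,200
Combined award: $1,427,200 + $438,010 = $1,865,210
Costs: 30% of $1,865,210 = $559,563
Award plus costs: $1,865,210 + $559,563 = $2,424,773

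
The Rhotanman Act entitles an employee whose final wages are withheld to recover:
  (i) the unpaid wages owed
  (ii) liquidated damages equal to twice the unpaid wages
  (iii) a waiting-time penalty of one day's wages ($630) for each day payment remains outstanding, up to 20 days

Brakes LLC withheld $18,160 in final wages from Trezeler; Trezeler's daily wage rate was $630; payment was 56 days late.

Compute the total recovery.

Doubled: 2 × $18,160 = $36,320
Penalty days: min(56, 20) = 20
Waiting-time penalty: 20 × $630 = $12,600
Total award: $18,160 + $36,320 + $12,600 = $67,080

$67,080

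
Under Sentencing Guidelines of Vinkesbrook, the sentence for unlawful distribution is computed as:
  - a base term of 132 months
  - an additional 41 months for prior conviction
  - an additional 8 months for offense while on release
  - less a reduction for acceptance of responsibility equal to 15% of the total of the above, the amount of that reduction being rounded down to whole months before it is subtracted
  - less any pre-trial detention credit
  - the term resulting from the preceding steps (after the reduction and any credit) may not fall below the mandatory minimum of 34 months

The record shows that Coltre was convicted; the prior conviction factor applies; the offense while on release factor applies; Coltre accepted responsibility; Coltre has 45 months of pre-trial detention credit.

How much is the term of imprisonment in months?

Prior conviction enhancement: +41 months
Offense while on release enhancement: +8 months
Adjusted term: 132 months + 41 months + 8 months = 181 months
Acceptance of responsibility reduction: 15% of 181 months = 27 months (rounded down)
After reduction: 181 − 27 = 154 months
Less pre-trial detention credit: 154 months − 45 months = 109 months
Minimum 34 months: 109 months meets the minimum, no increase.

109 months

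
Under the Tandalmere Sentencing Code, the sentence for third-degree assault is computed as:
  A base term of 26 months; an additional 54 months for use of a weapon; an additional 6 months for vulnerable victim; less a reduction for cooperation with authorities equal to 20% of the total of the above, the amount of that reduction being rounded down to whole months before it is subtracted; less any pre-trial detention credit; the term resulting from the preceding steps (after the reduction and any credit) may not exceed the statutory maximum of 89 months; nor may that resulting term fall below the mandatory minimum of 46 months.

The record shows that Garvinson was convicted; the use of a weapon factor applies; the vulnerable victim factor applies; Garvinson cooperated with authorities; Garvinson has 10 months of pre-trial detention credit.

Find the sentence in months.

Use of a weapon enhancement: +54 months
Vulnerable victim enhancement: +6 months
Adjusted term: 26 months + 54 months + 6 months = 86 months
Cooperation with authorities reduction: 20% of 86 months = 17 months (rounded down)
After reduction: 86 − 17 = 69 months
Less pre-trial detention credit: 69 months − 10 months = 59 months
Cap at 89 months: 59 months is within the cap, no reduction.
Minimum 46 months: 59 months meets the minimum, no increase.

59 months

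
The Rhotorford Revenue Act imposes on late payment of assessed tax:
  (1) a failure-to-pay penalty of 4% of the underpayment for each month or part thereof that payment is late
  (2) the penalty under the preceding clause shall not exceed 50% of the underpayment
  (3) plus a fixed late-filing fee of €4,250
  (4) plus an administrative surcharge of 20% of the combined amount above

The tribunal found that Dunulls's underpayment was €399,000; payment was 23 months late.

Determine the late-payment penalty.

Accrued rate: 4% × 23 = 92%, capped at 50% → 50%
Failure-to-pay penalty: 50% of €399,000 = €199,500
Penalty before surcharge: €199,500 + €4,250 = €203,750
Administrative surcharge: 20% of €203,750 = €40,750
Total penalty: €203,750 + €40,750 = €244,500

€244,500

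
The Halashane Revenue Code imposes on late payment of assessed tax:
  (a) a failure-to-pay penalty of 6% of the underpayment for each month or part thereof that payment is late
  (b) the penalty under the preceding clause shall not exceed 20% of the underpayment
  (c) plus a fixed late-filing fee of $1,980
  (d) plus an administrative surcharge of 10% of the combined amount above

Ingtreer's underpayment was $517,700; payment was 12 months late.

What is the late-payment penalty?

Accrued rate: 6% × 12 = 72%, capped at 20% → 20%
Failure-to-pay penalty: 20% of $517,700 = $103,540
Penalty before surcharge: $103,540 + $1,980 = $105,520
Administrative surcharge: 10% of $105,520 = $10,552
Total penalty: $105,520 + $10,552 = $116,072

$116,072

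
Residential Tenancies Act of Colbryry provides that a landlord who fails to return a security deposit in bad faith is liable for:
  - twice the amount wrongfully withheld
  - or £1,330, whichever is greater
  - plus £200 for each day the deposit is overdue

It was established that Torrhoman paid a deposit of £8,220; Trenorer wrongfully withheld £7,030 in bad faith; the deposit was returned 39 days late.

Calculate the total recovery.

Doubled: 2 × £7,030 = £14,060
Minimum £1,330: £14,060 meets the minimum, no increase.
Late-return penalty: 39 × £200 = £7,800
Damages plus late penalty: £14,060 + £7,800 = £21,860

Recovery: £21,860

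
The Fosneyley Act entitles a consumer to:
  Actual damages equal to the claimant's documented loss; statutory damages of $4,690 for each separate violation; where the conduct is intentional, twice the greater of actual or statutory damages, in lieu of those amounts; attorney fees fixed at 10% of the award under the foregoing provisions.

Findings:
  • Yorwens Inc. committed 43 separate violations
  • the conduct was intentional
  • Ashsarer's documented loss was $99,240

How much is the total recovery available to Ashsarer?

Statutory damages: 43 × $4,690 = $201,670
Greater of actual damages ($99,240) or statutory damages ($201,670): $201,670
Doubled: 2 × $201,670 = $403,340
Attorney fees: 10% of $403,340 = $40,334
Total recovery: $403,340 + $40,334 = $443,674

Total recovery: $443,674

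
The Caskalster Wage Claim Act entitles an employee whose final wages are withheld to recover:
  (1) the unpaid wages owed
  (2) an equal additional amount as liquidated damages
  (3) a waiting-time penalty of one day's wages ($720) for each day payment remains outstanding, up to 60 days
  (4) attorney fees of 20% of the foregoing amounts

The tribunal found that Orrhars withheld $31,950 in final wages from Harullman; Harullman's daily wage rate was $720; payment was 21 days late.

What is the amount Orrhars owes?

$94,824

Liquidated damages (equal amount): $31,950
Penalty days: min(21, 60) = 21
Waiting-time penalty: 21 × $720 = $15,120
Subtotal: $31,950 + $31,950 + $15,120 = $79,020
Attorney fees: 20% of $79,020 = $15,804
Total award: $79,020 + $15,804 = $94,824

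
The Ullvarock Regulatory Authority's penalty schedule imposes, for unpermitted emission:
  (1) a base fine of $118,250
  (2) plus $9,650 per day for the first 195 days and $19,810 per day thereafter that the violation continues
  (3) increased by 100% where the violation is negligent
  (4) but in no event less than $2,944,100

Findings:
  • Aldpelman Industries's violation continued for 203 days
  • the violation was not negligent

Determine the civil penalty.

First 195 days: 195 × $9,650 = $1,881,750
Remaining days: (203 − 195) × $19,810 = $158,480
Per-day component: $1,881,750 + $158,480 = $2,040,230
Base plus per-day: $118,250 + $2,040,230 = $2,158,480
The violation was not negligent: no 100% increase.
Minimum $2,944,100: $2,158,480 is below the minimum → $2,944,100

Civil penalty: $2,944,100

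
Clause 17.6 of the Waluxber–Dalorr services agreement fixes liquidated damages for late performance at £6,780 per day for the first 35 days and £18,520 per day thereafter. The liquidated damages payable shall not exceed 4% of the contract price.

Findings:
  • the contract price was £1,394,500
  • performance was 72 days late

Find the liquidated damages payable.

First 35 days: 35 × £6,780 = £237,300
Remaining days: (72 − 35) × £18,520 = £685,240
Accrued per-day damages: £237,300 + £685,240 = £922,540
Cap: 4% of £1,394,500 = £55,780
Cap at £55,780: £922,540 exceeds the cap → £55,780

Liquidated damages: £55,780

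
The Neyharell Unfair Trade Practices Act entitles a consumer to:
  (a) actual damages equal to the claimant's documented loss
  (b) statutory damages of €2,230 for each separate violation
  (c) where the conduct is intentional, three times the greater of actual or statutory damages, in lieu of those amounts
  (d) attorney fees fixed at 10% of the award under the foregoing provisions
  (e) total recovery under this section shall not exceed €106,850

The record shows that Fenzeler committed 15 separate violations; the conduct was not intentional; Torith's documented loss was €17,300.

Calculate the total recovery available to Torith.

Total recovery: €55,825

Statutory damages: 15 × €2,230 = €33,450
Conduct not intentional: the in-lieu enhancement does not apply.
Actual plus statutory damages: €17,300 + €33,450 = €50,750
Attorney fees: 10% of €50,750 = €5,075
Total before cap: €50,750 + €5,075 = €55,825
Cap at €106,850: €55,825 is within the cap, no reduction.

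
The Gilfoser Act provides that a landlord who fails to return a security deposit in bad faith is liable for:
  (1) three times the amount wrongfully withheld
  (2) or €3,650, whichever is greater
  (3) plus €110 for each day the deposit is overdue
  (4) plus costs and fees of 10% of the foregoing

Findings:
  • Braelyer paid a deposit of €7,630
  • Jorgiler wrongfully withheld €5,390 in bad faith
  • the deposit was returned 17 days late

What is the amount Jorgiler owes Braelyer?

Trebled: 3 × €5,390 = €16,170
Minimum €3,650: €16,170 meets the minimum, no increase.
Late-return penalty: 17 × €110 = €1,870
Damages plus late penalty: €16,170 + €1,870 = €18,040
Costs and fees: 10% of €18,040 = €1,804
Total recovery: €18,040 + €1,804 = €19,844

€19,844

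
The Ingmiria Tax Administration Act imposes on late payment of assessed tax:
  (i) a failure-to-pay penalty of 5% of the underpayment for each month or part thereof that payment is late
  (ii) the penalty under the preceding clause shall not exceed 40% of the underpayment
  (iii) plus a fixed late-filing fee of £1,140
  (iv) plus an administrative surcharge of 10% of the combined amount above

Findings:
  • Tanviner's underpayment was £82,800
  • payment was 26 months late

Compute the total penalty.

£37,686

Accrued rate: 5% × 26 = 130%, capped at 40% → 40%
Failure-to-pay penalty: 40% of £82,800 = £33,120
Penalty before surcharge: £33,120 + £1,140 = £34,260
Administrative surcharge: 10% of £34,260 = £3,426
Total penalty: £34,260 + £3,426 = £37,686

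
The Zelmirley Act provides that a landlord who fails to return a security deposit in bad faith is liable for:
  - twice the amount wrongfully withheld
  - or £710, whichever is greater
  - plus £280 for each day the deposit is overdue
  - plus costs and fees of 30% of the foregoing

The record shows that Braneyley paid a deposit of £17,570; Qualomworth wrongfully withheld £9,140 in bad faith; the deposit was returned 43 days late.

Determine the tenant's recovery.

Doubled: 2 × £9,140 = £18,280
Minimum £710: £18,280 meets the minimum, no increase.
Late-return penalty: 43 × £280 = £12,040
Damages plus late penalty: £18,280 + £12,040 = £30,320
Costs and fees: 30% of £30,320 = £9,096
Total recovery: £30,320 + £9,096 = £39,416

£39,416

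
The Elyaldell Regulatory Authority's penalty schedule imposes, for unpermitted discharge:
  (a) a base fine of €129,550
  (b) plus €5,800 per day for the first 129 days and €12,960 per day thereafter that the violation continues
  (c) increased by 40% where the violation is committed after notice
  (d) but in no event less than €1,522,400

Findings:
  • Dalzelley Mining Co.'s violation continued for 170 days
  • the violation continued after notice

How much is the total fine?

€1,972,754

First 129 days: 129 × €5,800 = €748,200
Remaining days: (170 − 129) × €12,960 = €531,360
Per-day component: €748,200 + €531,360 = €1,279,560
Base plus per-day: €129,550 + €1,279,560 = €1,409,110
Enhancement: 40% of €1,409,110 = €563,644
Enhanced fine: €1,409,110 + €563,644 = €1,972,754
Minimum €1,522,400: €1,972,754 meets the minimum, no increase.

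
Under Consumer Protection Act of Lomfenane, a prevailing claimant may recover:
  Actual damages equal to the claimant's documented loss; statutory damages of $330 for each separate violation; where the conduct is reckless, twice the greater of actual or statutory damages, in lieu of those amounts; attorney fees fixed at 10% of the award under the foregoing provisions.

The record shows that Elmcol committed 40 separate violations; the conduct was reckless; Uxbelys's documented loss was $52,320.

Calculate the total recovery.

Statutory damages: 40 × $330 = $13,200
Greater of actual damages ($52,320) or statutory damages ($13,200): $52,320
Doubled: 2 × $52,320 = $104,640
Attorney fees: 10% of $104,640 = $10,464
Total recovery: $104,640 + $10,464 = $115,104

$115,104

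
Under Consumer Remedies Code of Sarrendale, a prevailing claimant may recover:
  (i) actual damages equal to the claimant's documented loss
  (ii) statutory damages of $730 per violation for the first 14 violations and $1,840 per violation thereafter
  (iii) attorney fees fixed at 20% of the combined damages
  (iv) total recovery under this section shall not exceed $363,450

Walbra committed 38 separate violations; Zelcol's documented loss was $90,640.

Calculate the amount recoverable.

First 14 violations: 14 × $730 = $10,220
Remaining violations: (38 − 14) × $1,840 = $44,160
Statutory damages: $10,220 + $44,160 = $54,380
Combined damages: $90,640 + $54,380 = $145,020
Attorney fees: 20% of $145,020 = $29,004
Total before cap: $145,020 + $29,004 = $174,024
Cap at $363,450: $174,024 is within the cap, no reduction.

Total recovery: $174,024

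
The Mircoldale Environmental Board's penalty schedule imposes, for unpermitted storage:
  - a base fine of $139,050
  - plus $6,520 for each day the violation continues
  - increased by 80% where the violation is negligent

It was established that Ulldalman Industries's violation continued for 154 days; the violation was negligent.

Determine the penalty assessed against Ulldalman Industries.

$2,057,634

Per-day component: 154 × $6,520 = $1,004,080
Base plus per-day: $139,050 + $1,004,080 = $1,143,130
Enhancement: 80% of $1,143,130 = $914,504
Enhanced fine: $1,143,130 + $914,504 = $2,057,634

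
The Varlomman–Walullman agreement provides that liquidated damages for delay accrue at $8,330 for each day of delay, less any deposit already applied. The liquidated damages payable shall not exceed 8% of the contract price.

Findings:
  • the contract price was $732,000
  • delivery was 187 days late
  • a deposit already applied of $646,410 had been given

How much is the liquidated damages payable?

Per-day damages: 187 × $8,330 = $1,557,710
Less deposit already applied: $1,557,710 − $646,410 = $911,300
Cap: 8% of $732,000 = $58,560
Cap at $58,560: $911,300 exceeds the cap → $58,560

$58,560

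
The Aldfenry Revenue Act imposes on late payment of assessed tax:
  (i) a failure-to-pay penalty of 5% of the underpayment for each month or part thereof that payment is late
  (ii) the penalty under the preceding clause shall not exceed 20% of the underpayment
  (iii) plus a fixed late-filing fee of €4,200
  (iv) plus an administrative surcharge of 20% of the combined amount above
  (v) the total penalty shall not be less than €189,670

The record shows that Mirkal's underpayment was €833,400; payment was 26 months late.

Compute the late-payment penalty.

Penalty: €205,056

Accrued rate: 5% × 26 = 130%, capped at 20% → 20%
Failure-to-pay penalty: 20% of €833,400 = €166,680
Penalty before surcharge: €166,680 + €4,200 = €170,880
Administrative surcharge: 20% of €170,880 = €34,176
Total penalty: €170,880 + €34,176 = €205,056
Minimum €189,670: €205,056 meets the minimum, no increase.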